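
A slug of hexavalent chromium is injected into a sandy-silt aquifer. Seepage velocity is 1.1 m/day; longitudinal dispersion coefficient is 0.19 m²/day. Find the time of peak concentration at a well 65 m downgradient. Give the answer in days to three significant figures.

For the 1D instantaneous-source solution, setting ∂C/∂t = 0 at fixed x gives v²t² + 2Dt − x² = 0, so t = (√(D² + v²x²) − D)/v².
√(D² + v²x²) = √(0.19² + 1.1² × 65²) = 71.50; v² = 1.21.
t = (71.50 − 0.19)/1.21 = 58.9 days (vs. the pure-advection estimate x/v = 59.1 d).

58.9 days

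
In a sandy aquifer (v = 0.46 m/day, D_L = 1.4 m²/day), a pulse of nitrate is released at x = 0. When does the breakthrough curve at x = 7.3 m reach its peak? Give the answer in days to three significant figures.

10.6 days

For the 1D instantaneous-source solution, setting ∂C/∂t = 0 at fixed x gives v²t² + 2Dt − x² = 0, so t = (√(D² + v²x²) − D)/v².
√(D² + v²x²) = √(1.4² + 0.46² × 7.3²) = 3.638; v² = 0.2116.
t = (3.638 − 1.4)/0.2116 = 10.6 days (vs. the pure-advection estimate x/v = 15.9 d).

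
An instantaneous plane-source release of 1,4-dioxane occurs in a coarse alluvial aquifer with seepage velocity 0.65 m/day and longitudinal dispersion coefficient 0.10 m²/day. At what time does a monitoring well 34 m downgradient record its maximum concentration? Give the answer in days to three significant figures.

52.1 days

For the 1D instantaneous-source solution, setting ∂C/∂t = 0 at fixed x gives v²t² + 2Dt − x² = 0, so t = (√(D² + v²x²) − D)/v².
√(D² + v²x²) = √(0.10² + 0.65² × 34²) = 22.10; v² = 0.4225.
t = (22.10 − 0.10)/0.4225 = 52.1 days (vs. the pure-advection estimate x/v = 52.3 d).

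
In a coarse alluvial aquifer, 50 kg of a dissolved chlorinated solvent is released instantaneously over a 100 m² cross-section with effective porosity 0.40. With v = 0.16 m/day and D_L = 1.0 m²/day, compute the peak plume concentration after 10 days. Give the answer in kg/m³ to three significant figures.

0.112 kg/m³

The peak of an instantaneous 1D plume sits at x = vt; there the Gaussian factor is 1 and C_max = M/(n_e·A·√(4πDt)), where n_e·A is the pore area the mass is dissolved in.
√(4πDt) = √(4π × 1.0 × 10) = 11.21 m, so C_max = 50/(0.40 × 100 × 11.21) = 0.112 kg/m³.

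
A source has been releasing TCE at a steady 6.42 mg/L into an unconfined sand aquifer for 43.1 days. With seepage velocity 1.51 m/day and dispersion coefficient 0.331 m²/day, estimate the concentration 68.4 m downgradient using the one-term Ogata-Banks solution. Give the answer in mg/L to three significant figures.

1.72 mg/L

For a continuous step input, C/C₀ ≈ ½·erfc((x−vt)/(2√(Dt))).
vt = 1.51 × 43.1 = 65.081 m and 2√(Dt) = 2√(0.331 × 43.1) = 7.554 m.
Argument (x−vt)/(2√(Dt)) = (68.4 − 65.081)/7.554 = 0.4394; ½·erfc(0.4394) = 0.2672.
C = 6.42 × 0.2672 = 1.72 mg/L.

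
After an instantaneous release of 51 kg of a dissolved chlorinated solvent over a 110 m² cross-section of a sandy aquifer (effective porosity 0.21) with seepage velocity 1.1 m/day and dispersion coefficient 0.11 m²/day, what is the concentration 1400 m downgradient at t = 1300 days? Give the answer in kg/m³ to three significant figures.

0.0108 kg/m³

For an instantaneous plane source, C(x,t) = M/(n_e·A·√(4πDt)) · exp(−(x−vt)²/(4Dt)), with n_e·A the pore (flow) area.
Plume center vt = 1.1 × 1300 = 1430 m, so the well at 1400 m is 30 m upgradient of the peak.
√(4πDt) = 42.39 m, giving peak height M/(n_e·A·√(4πDt)) = 51/(0.21 × 110 × 42.39) = 0.05208 kg/m³.
(x−vt)²/(4Dt) = (-30)²/(4 × 0.11 × 1300) = 1.573; exp(−1.573) = 0.2074.
C = 0.05208 × 0.2074 = 0.0108 kg/m³.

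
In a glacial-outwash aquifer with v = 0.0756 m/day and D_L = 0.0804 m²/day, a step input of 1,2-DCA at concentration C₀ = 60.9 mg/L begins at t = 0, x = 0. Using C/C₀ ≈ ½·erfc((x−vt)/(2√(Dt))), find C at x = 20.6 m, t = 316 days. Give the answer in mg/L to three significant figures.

41.3 mg/L

For a continuous step input, C/C₀ ≈ ½·erfc((x−vt)/(2√(Dt))).
vt = 0.0756 × 316 = 23.8896 m and 2√(Dt) = 2√(0.0804 × 316) = 10.08 m.
Argument (x−vt)/(2√(Dt)) = (20.6 − 23.8896)/10.08 = -0.3263; ½·erfc(-0.3263) = 0.6778.
C = 60.9 × 0.6778 = 41.3 mg/L.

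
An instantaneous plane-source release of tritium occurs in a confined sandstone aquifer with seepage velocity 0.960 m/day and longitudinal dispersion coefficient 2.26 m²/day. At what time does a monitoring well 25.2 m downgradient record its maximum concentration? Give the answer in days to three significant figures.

23.9 days

For the 1D instantaneous-source solution, setting ∂C/∂t = 0 at fixed x gives v²t² + 2Dt − x² = 0, so t = (√(D² + v²x²) − D)/v².
√(D² + v²x²) = √(2.26² + 0.960² × 25.2²) = 24.30; v² = 0.9216.
t = (24.30 − 2.26)/0.9216 = 23.9 days (vs. the pure-advection estimate x/v = 26.2 d).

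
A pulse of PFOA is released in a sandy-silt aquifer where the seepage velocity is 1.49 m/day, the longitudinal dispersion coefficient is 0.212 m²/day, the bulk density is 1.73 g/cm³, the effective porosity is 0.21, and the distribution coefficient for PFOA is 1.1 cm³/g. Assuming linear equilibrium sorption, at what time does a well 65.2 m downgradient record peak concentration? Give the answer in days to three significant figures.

439 days

Retardation factor R = 1 + ρ_b·K_d/n = 1 + 1.73 × 1.1/0.21 = 10.06.
Sorption retards both mechanisms: v_R = v/R = 0.1481 m/day, D_R = D/R = 0.02107 m²/day.
Peak time from v_R²t² + 2D_R t − x² = 0: t = (√(D_R² + v_R²x²) − D_R)/v_R².
√(D_R² + v_R²x²) = √(0.02107² + 0.1481² × 65.2²) = 9.656; v_R² = 0.02193.
t = (9.656 − 0.02107)/0.02193 = 439 days.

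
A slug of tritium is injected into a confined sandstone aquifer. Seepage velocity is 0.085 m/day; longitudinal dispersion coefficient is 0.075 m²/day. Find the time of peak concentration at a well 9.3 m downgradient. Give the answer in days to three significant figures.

For the 1D instantaneous-source solution, setting ∂C/∂t = 0 at fixed x gives v²t² + 2Dt − x² = 0, so t = (√(D² + v²x²) − D)/v².
√(D² + v²x²) = √(0.075² + 0.085² × 9.3²) = 0.7940; v² = 0.007225.
t = (0.7940 − 0.075)/0.007225 = 99.5 days (vs. the pure-advection estimate x/v = 109 d).

99.5 days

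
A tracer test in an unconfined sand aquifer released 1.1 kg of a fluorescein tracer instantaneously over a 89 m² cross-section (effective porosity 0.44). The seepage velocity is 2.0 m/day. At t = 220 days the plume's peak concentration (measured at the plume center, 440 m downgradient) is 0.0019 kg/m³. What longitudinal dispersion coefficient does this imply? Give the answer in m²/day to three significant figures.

At the plume center C_max = M/(n_e·A·√(4πDt)), so D = M²/(4πt·(n_e·A·C_max)²).
n_e·A·C_max = 0.44 × 89 × 0.0019 = 0.07440 kg/m.
D = 1.1²/(4π × 220 × 0.07440²) = 0.0791 m²/day.

0.0791 m²/day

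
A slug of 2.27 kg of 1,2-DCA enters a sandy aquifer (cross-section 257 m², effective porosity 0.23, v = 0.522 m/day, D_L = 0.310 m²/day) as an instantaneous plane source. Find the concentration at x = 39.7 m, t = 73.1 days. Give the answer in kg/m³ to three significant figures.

0.00222 kg/m³

For an instantaneous plane source, C(x,t) = M/(n_e·A·√(4πDt)) · exp(−(x−vt)²/(4Dt)), with n_e·A the pore (flow) area.
Plume center vt = 0.522 × 73.1 = 38.1582 m, so the well at 39.7 m is 1.5418 m downgradient of the peak.
√(4πDt) = 16.88 m, giving peak height M/(n_e·A·√(4πDt)) = 2.27/(0.23 × 257 × 16.88) = 0.002275 kg/m³.
(x−vt)²/(4Dt) = (1.5418)²/(4 × 0.310 × 73.1) = 0.02623; exp(−0.02623) = 0.9741.
C = 0.002275 × 0.9741 = 0.00222 kg/m³.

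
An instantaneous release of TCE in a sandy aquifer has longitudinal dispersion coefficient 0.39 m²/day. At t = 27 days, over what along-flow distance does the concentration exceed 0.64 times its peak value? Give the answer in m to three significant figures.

8.67 m

The plume is Gaussian with σ = √(2Dt) = √(2 × 0.39 × 27) = 4.589 m.
C/C_peak = exp(−Δx²/(2σ²)) = 0.64 ⇒ Δx = σ·√(−2 ln 0.64) = 4.589 × 0.9448 = 4.336 m.
Width = 2Δx = 8.67 m.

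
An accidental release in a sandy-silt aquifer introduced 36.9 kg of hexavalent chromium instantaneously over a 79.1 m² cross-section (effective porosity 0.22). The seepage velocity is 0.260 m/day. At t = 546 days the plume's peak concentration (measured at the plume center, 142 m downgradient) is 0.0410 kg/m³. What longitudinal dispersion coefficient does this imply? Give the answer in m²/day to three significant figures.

0.390 m²/day

At the plume center C_max = M/(n_e·A·√(4πDt)), so D = M²/(4πt·(n_e·A·C_max)²).
n_e·A·C_max = 0.22 × 79.1 × 0.0410 = 0.7135 kg/m.
D = 36.9²/(4π × 546 × 0.7135²) = 0.390 m²/day.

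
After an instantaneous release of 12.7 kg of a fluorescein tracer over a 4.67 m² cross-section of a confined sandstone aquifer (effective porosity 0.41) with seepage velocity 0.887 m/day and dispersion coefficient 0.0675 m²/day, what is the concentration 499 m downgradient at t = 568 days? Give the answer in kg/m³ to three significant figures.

0.260 kg/m³

For an instantaneous plane source, C(x,t) = M/(n_e·A·√(4πDt)) · exp(−(x−vt)²/(4Dt)), with n_e·A the pore (flow) area.
Plume center vt = 0.887 × 568 = 503.816 m, so the well at 499 m is 4.816 m upgradient of the peak.
√(4πDt) = 21.95 m, giving peak height M/(n_e·A·√(4πDt)) = 12.7/(0.41 × 4.67 × 21.95) = 0.3022 kg/m³.
(x−vt)²/(4Dt) = (-4.816)²/(4 × 0.0675 × 568) = 0.1512; exp(−0.1512) = 0.8597.
C = 0.3022 × 0.8597 = 0.260 kg/m³.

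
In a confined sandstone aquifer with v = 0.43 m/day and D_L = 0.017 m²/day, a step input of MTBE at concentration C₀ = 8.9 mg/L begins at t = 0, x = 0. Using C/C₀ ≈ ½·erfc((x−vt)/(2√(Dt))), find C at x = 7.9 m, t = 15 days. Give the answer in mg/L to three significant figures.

For a continuous step input, C/C₀ ≈ ½·erfc((x−vt)/(2√(Dt))).
vt = 0.43 × 15 = 6.45 m and 2√(Dt) = 2√(0.017 × 15) = 1.010 m.
Argument (x−vt)/(2√(Dt)) = (7.9 − 6.45)/1.010 = 1.436; ½·erfc(1.436) = 0.02114.
C = 8.9 × 0.02114 = 0.188 mg/L.

0.188 mg/L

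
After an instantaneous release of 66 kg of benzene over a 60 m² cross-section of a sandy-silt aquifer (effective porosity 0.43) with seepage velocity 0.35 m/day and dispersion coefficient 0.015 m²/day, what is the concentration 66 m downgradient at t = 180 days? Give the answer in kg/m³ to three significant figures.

For an instantaneous plane source, C(x,t) = M/(n_e·A·√(4πDt)) · exp(−(x−vt)²/(4Dt)), with n_e·A the pore (flow) area.
Plume center vt = 0.35 × 180 = 63 m, so the well at 66 m is 3 m downgradient of the peak.
√(4πDt) = 5.825 m, giving peak height M/(n_e·A·√(4πDt)) = 66/(0.43 × 60 × 5.825) = 0.4392 kg/m³.
(x−vt)²/(4Dt) = (3)²/(4 × 0.015 × 180) = 0.8333; exp(−0.8333) = 0.4346.
C = 0.4392 × 0.4346 = 0.191 kg/m³.

0.191 kg/m³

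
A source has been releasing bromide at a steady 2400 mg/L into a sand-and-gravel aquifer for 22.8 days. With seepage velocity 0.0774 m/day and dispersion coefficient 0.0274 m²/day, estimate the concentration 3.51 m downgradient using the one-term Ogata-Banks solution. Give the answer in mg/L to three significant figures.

For a continuous step input, C/C₀ ≈ ½·erfc((x−vt)/(2√(Dt))).
vt = 0.0774 × 22.8 = 1.76472 m and 2√(Dt) = 2√(0.0274 × 22.8) = 1.581 m.
Argument (x−vt)/(2√(Dt)) = (3.51 − 1.76472)/1.581 = 1.104; ½·erfc(1.104) = 0.05923.
C = 2400 × 0.05923 = 142 mg/L.

142 mg/L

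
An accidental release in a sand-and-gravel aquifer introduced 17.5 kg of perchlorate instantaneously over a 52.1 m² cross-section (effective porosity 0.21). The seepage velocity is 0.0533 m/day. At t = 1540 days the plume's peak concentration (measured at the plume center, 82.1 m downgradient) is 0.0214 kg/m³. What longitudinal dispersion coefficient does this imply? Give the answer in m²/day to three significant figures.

0.289 m²/day

At the plume center C_max = M/(n_e·A·√(4πDt)), so D = M²/(4πt·(n_e·A·C_max)²).
n_e·A·C_max = 0.21 × 52.1 × 0.0214 = 0.2341 kg/m.
D = 17.5²/(4π × 1540 × 0.2341²) = 0.289 m²/day.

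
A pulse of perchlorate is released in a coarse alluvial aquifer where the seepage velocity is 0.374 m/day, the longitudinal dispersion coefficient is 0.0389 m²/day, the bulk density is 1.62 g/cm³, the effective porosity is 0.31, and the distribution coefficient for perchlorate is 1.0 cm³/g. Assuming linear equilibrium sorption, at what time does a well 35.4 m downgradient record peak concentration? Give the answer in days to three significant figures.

Retardation factor R = 1 + ρ_b·K_d/n = 1 + 1.62 × 1.0/0.31 = 6.226.
Sorption retards both mechanisms: v_R = v/R = 0.06007 m/day, D_R = D/R = 0.006248 m²/day.
Peak time from v_R²t² + 2D_R t − x² = 0: t = (√(D_R² + v_R²x²) − D_R)/v_R².
√(D_R² + v_R²x²) = √(0.006248² + 0.06007² × 35.4²) = 2.126; v_R² = 0.003608.
t = (2.126 − 0.006248)/0.003608 = 588 days.

588 days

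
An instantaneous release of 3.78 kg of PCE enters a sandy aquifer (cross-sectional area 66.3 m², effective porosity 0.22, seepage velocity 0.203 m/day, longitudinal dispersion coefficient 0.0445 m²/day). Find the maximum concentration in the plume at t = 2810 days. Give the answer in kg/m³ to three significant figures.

0.00654 kg/m³

The peak of an instantaneous 1D plume sits at x = vt; there the Gaussian factor is 1 and C_max = M/(n_e·A·√(4πDt)), where n_e·A is the pore area the mass is dissolved in.
√(4πDt) = √(4π × 0.0445 × 2810) = 39.64 m, so C_max = 3.78/(0.22 × 66.3 × 39.64) = 0.00654 kg/m³.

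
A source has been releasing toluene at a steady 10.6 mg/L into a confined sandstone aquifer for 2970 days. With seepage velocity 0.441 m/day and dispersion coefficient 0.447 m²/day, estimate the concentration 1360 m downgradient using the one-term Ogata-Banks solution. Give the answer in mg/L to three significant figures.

For a continuous step input, C/C₀ ≈ ½·erfc((x−vt)/(2√(Dt))).
vt = 0.441 × 2970 = 1309.77 m and 2√(Dt) = 2√(0.447 × 2970) = 72.87 m.
Argument (x−vt)/(2√(Dt)) = (1360 − 1309.77)/72.87 = 0.6893; ½·erfc(0.6893) = 0.1648.
C = 10.6 × 0.1648 = 1.75 mg/L.

1.75 mg/L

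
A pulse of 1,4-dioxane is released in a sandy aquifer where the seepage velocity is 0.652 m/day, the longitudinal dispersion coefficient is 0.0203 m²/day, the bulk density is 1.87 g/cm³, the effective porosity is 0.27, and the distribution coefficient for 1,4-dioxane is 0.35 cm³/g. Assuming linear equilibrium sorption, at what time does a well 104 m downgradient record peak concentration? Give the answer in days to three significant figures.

Retardation factor R = 1 + ρ_b·K_d/n = 1 + 1.87 × 0.35/0.27 = 3.424.
Sorption retards both mechanisms: v_R = v/R = 0.1904 m/day, D_R = D/R = 0.005929 m²/day.
Peak time from v_R²t² + 2D_R t − x² = 0: t = (√(D_R² + v_R²x²) − D_R)/v_R².
√(D_R² + v_R²x²) = √(0.005929² + 0.1904² × 104²) = 19.80; v_R² = 0.03625.
t = (19.80 − 0.005929)/0.03625 = 546 days.

546 days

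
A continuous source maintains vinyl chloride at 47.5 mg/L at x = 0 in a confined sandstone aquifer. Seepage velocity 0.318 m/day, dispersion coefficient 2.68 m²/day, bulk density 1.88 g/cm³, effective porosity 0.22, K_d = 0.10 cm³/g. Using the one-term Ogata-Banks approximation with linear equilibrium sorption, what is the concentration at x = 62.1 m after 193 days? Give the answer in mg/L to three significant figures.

Retardation factor R = 1 + ρ_b·K_d/n = 1 + 1.88 × 0.10/0.22 = 1.855.
Sorption retards both mechanisms: v_R = v/R = 0.1714 m/day, D_R = D/R = 1.445 m²/day.
v_R·t = 0.1714 × 193 = 33.0802 m; 2√(D_R t) = 33.40 m; argument = (62.1 − 33.0802)/33.40 = 0.8689.
C = C₀ × ½·erfc(0.8689) = 47.5 × 0.1096 = 5.21 mg/L.

5.21 mg/L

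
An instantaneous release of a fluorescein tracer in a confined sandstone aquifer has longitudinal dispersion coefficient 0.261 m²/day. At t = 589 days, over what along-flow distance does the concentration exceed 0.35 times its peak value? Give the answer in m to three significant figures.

50.8 m

The plume is Gaussian with σ = √(2Dt) = √(2 × 0.261 × 589) = 17.53 m.
C/C_peak = exp(−Δx²/(2σ²)) = 0.35 ⇒ Δx = σ·√(−2 ln 0.35) = 17.53 × 1.449 = 25.40 m.
Width = 2Δx = 50.8 m.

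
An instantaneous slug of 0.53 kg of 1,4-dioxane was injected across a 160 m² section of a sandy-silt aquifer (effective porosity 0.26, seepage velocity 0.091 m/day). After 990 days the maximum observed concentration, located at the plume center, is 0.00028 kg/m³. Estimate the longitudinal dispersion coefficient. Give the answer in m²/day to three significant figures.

0.166 m²/day

At the plume center C_max = M/(n_e·A·√(4πDt)), so D = M²/(4πt·(n_e·A·C_max)²).
n_e·A·C_max = 0.26 × 160 × 0.00028 = 0.01165 kg/m.
D = 0.53²/(4π × 990 × 0.01165²) = 0.166 m²/day.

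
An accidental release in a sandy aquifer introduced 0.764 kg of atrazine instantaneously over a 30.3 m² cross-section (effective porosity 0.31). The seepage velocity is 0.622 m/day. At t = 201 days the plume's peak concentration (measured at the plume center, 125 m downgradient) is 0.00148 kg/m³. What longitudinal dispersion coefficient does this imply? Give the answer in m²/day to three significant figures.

1.20 m²/day

At the plume center C_max = M/(n_e·A·√(4πDt)), so D = M²/(4πt·(n_e·A·C_max)²).
n_e·A·C_max = 0.31 × 30.3 × 0.00148 = 0.01390 kg/m.
D = 0.764²/(4π × 201 × 0.01390²) = 1.20 m²/day.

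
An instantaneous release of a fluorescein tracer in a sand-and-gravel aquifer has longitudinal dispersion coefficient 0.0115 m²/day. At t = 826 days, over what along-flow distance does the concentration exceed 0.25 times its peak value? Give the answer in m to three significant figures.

The plume is Gaussian with σ = √(2Dt) = √(2 × 0.0115 × 826) = 4.359 m.
C/C_peak = exp(−Δx²/(2σ²)) = 0.25 ⇒ Δx = σ·√(−2 ln 0.25) = 4.359 × 1.665 = 7.258 m.
Width = 2Δx = 14.5 m.

14.5 m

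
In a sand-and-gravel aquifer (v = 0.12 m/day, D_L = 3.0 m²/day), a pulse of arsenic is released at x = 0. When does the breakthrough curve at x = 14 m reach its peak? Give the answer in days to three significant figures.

For the 1D instantaneous-source solution, setting ∂C/∂t = 0 at fixed x gives v²t² + 2Dt − x² = 0, so t = (√(D² + v²x²) − D)/v².
√(D² + v²x²) = √(3.0² + 0.12² × 14²) = 3.438; v² = 0.0144.
t = (3.438 − 3.0)/0.0144 = 30.4 days (vs. the pure-advection estimate x/v = 117 d).

30.4 days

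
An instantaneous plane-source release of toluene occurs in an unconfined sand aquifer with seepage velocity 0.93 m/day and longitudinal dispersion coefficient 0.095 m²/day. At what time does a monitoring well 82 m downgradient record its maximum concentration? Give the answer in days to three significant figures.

88.1 days

For the 1D instantaneous-source solution, setting ∂C/∂t = 0 at fixed x gives v²t² + 2Dt − x² = 0, so t = (√(D² + v²x²) − D)/v².
√(D² + v²x²) = √(0.095² + 0.93² × 82²) = 76.26; v² = 0.8649.
t = (76.26 − 0.095)/0.8649 = 88.1 days (vs. the pure-advection estimate x/v = 88.2 d).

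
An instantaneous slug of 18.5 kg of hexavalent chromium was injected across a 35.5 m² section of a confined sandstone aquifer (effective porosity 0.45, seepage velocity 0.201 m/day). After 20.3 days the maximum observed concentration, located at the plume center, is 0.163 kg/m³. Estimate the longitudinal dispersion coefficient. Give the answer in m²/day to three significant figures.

At the plume center C_max = M/(n_e·A·√(4πDt)), so D = M²/(4πt·(n_e·A·C_max)²).
n_e·A·C_max = 0.45 × 35.5 × 0.163 = 2.604 kg/m.
D = 18.5²/(4π × 20.3 × 2.604²) = 0.198 m²/day.

0.198 m²/day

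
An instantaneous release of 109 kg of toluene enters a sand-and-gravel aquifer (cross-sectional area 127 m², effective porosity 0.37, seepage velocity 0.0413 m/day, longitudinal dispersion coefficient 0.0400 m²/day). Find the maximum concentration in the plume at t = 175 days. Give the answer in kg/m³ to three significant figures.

The peak of an instantaneous 1D plume sits at x = vt; there the Gaussian factor is 1 and C_max = M/(n_e·A·√(4πDt)), where n_e·A is the pore area the mass is dissolved in.
√(4πDt) = √(4π × 0.0400 × 175) = 9.379 m, so C_max = 109/(0.37 × 127 × 9.379) = 0.247 kg/m³.

0.247 kg/m³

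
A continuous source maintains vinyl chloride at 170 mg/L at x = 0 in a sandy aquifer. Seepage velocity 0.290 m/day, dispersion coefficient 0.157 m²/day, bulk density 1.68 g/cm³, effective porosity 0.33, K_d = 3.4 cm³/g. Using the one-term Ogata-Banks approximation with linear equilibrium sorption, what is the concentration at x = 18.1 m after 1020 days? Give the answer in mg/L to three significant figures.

54.6 mg/L

Retardation factor R = 1 + ρ_b·K_d/n = 1 + 1.68 × 3.4/0.33 = 18.31.
Sorption retards both mechanisms: v_R = v/R = 0.01584 m/day, D_R = D/R = 0.008575 m²/day.
v_R·t = 0.01584 × 1020 = 16.1568 m; 2√(D_R t) = 5.915 m; argument = (18.1 − 16.1568)/5.915 = 0.3285.
C = C₀ × ½·erfc(0.3285) = 170 × 0.3211 = 54.6 mg/L.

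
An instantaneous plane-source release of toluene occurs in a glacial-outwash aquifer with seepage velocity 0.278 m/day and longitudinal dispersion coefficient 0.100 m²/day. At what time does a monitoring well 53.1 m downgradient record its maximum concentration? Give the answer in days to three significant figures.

For the 1D instantaneous-source solution, setting ∂C/∂t = 0 at fixed x gives v²t² + 2Dt − x² = 0, so t = (√(D² + v²x²) − D)/v².
√(D² + v²x²) = √(0.100² + 0.278² × 53.1²) = 14.76; v² = 0.077284.
t = (14.76 − 0.100)/0.077284 = 190 days (vs. the pure-advection estimate x/v = 191 d).

190 days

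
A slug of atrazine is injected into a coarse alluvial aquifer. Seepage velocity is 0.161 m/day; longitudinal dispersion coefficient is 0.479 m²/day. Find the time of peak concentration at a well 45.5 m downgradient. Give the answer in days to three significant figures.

For the 1D instantaneous-source solution, setting ∂C/∂t = 0 at fixed x gives v²t² + 2Dt − x² = 0, so t = (√(D² + v²x²) − D)/v².
√(D² + v²x²) = √(0.479² + 0.161² × 45.5²) = 7.341; v² = 0.025921.
t = (7.341 − 0.479)/0.025921 = 265 days (vs. the pure-advection estimate x/v = 283 d).

265 days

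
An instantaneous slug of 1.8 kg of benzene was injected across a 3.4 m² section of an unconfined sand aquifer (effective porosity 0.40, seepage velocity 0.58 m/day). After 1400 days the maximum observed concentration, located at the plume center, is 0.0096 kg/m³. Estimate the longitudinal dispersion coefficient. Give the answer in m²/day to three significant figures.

1.08 m²/day

At the plume center C_max = M/(n_e·A·√(4πDt)), so D = M²/(4πt·(n_e·A·C_max)²).
n_e·A·C_max = 0.40 × 3.4 × 0.0096 = 0.01306 kg/m.
D = 1.8²/(4π × 1400 × 0.01306²) = 1.08 m²/day.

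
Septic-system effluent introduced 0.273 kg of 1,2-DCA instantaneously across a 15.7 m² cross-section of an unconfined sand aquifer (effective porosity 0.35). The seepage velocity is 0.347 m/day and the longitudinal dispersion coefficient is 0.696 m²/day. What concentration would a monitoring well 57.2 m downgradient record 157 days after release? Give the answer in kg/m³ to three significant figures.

For an instantaneous plane source, C(x,t) = M/(n_e·A·√(4πDt)) · exp(−(x−vt)²/(4Dt)), with n_e·A the pore (flow) area.
Plume center vt = 0.347 × 157 = 54.479 m, so the well at 57.2 m is 2.721 m downgradient of the peak.
√(4πDt) = 37.06 m, giving peak height M/(n_e·A·√(4πDt)) = 0.273/(0.35 × 15.7 × 37.06) = 0.001341 kg/m³.
(x−vt)²/(4Dt) = (2.721)²/(4 × 0.696 × 157) = 0.01694; exp(−0.01694) = 0.9832.
C = 0.001341 × 0.9832 = 0.00132 kg/m³.

0.00132 kg/m³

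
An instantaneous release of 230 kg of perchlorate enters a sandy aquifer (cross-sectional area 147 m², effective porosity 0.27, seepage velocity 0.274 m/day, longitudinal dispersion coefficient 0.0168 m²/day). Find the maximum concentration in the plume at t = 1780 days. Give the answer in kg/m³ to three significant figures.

0.299 kg/m³

The peak of an instantaneous 1D plume sits at x = vt; there the Gaussian factor is 1 and C_max = M/(n_e·A·√(4πDt)), where n_e·A is the pore area the mass is dissolved in.
√(4πDt) = √(4π × 0.0168 × 1780) = 19.39 m, so C_max = 230/(0.27 × 147 × 19.39) = 0.299 kg/m³.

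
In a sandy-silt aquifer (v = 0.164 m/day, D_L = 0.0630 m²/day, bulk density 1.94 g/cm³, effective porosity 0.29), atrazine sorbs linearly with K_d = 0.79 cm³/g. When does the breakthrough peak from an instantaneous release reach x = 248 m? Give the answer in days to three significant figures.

Retardation factor R = 1 + ρ_b·K_d/n = 1 + 1.94 × 0.79/0.29 = 6.285.
Sorption retards both mechanisms: v_R = v/R = 0.02609 m/day, D_R = D/R = 0.01002 m²/day.
Peak time from v_R²t² + 2D_R t − x² = 0: t = (√(D_R² + v_R²x²) − D_R)/v_R².
√(D_R² + v_R²x²) = √(0.01002² + 0.02609² × 248²) = 6.470; v_R² = 0.0006807.
t = (6.470 − 0.01002)/0.0006807 = 9490 days.

9490 days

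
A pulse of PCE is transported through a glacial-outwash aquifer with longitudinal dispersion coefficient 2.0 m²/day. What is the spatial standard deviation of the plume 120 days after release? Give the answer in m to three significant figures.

Dispersive spreading gives a Gaussian with σ² = 2Dt; advection only shifts the center.
σ = √(2 × 2.0 × 120) = 21.9 m.

21.9 m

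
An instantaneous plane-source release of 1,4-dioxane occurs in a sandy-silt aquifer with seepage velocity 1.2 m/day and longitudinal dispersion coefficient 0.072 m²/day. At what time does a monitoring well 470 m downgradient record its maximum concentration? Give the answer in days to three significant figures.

392 days

For the 1D instantaneous-source solution, setting ∂C/∂t = 0 at fixed x gives v²t² + 2Dt − x² = 0, so t = (√(D² + v²x²) − D)/v².
√(D² + v²x²) = √(0.072² + 1.2² × 470²) = 564.0; v² = 1.44.
t = (564.0 − 0.072)/1.44 = 392 days (vs. the pure-advection estimate x/v = 392 d).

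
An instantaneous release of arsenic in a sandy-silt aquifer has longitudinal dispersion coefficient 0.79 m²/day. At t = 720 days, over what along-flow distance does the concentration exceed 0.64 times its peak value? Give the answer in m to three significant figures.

63.7 m

The plume is Gaussian with σ = √(2Dt) = √(2 × 0.79 × 720) = 33.73 m.
C/C_peak = exp(−Δx²/(2σ²)) = 0.64 ⇒ Δx = σ·√(−2 ln 0.64) = 33.73 × 0.9448 = 31.87 m.
Width = 2Δx = 63.7 m.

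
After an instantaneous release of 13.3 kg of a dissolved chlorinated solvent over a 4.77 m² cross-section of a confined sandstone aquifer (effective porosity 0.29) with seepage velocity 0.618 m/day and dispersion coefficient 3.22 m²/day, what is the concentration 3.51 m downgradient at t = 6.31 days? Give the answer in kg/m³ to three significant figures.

For an instantaneous plane source, C(x,t) = M/(n_e·A·√(4πDt)) · exp(−(x−vt)²/(4Dt)), with n_e·A the pore (flow) area.
Plume center vt = 0.618 × 6.31 = 3.89958 m, so the well at 3.51 m is 0.38958 m upgradient of the peak.
√(4πDt) = 15.98 m, giving peak height M/(n_e·A·√(4πDt)) = 13.3/(0.29 × 4.77 × 15.98) = 0.6017 kg/m³.
(x−vt)²/(4Dt) = (-0.38958)²/(4 × 3.22 × 6.31) = 0.001867; exp(−0.001867) = 0.9981.
C = 0.6017 × 0.9981 = 0.601 kg/m³.

0.601 kg/m³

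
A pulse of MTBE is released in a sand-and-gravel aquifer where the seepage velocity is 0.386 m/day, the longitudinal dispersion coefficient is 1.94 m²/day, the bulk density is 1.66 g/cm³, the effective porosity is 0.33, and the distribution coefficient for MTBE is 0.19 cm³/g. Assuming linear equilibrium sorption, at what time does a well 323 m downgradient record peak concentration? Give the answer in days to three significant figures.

1610 days

Retardation factor R = 1 + ρ_b·K_d/n = 1 + 1.66 × 0.19/0.33 = 1.956.
Sorption retards both mechanisms: v_R = v/R = 0.1973 m/day, D_R = D/R = 0.9918 m²/day.
Peak time from v_R²t² + 2D_R t − x² = 0: t = (√(D_R² + v_R²x²) − D_R)/v_R².
√(D_R² + v_R²x²) = √(0.9918² + 0.1973² × 323²) = 63.74; v_R² = 0.03893.
t = (63.74 − 0.9918)/0.03893 = 1610 days.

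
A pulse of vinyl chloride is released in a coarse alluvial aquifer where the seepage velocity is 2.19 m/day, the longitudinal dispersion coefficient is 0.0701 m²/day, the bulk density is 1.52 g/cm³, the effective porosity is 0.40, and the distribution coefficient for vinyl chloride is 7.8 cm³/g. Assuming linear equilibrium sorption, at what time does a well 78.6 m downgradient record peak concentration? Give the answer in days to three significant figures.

Retardation factor R = 1 + ρ_b·K_d/n = 1 + 1.52 × 7.8/0.40 = 30.64.
Sorption retards both mechanisms: v_R = v/R = 0.07148 m/day, D_R = D/R = 0.002288 m²/day.
Peak time from v_R²t² + 2D_R t − x² = 0: t = (√(D_R² + v_R²x²) − D_R)/v_R².
√(D_R² + v_R²x²) = √(0.002288² + 0.07148² × 78.6²) = 5.618; v_R² = 0.005109.
t = (5.618 − 0.002288)/0.005109 = 1100 days.

1100 days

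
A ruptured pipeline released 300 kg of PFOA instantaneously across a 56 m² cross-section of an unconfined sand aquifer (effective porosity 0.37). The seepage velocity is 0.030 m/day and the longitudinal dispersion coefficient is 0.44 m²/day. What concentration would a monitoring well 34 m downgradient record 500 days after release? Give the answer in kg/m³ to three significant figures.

For an instantaneous plane source, C(x,t) = M/(n_e·A·√(4πDt)) · exp(−(x−vt)²/(4Dt)), with n_e·A the pore (flow) area.
Plume center vt = 0.030 × 500 = 15 m, so the well at 34 m is 19 m downgradient of the peak.
√(4πDt) = 52.58 m, giving peak height M/(n_e·A·√(4πDt)) = 300/(0.37 × 56 × 52.58) = 0.2754 kg/m³.
(x−vt)²/(4Dt) = (19)²/(4 × 0.44 × 500) = 0.4102; exp(−0.4102) = 0.6635.
C = 0.2754 × 0.6635 = 0.183 kg/m³.

0.183 kg/m³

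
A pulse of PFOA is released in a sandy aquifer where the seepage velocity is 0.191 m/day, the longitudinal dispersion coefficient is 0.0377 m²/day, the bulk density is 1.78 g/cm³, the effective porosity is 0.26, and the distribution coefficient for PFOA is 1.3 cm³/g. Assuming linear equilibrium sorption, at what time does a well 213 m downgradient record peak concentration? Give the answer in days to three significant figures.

Retardation factor R = 1 + ρ_b·K_d/n = 1 + 1.78 × 1.3/0.26 = 9.900.
Sorption retards both mechanisms: v_R = v/R = 0.01929 m/day, D_R = D/R = 0.003808 m²/day.
Peak time from v_R²t² + 2D_R t − x² = 0: t = (√(D_R² + v_R²x²) − D_R)/v_R².
√(D_R² + v_R²x²) = √(0.003808² + 0.01929² × 213²) = 4.109; v_R² = 0.0003721.
t = (4.109 − 0.003808)/0.0003721 = 11000 days.

11000 days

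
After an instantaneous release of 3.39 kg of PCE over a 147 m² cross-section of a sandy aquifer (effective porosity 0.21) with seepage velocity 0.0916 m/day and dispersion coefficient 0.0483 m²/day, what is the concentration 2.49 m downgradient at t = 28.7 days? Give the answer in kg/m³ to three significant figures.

0.0262 kg/m³

For an instantaneous plane source, C(x,t) = M/(n_e·A·√(4πDt)) · exp(−(x−vt)²/(4Dt)), with n_e·A the pore (flow) area.
Plume center vt = 0.0916 × 28.7 = 2.62892 m, so the well at 2.49 m is 0.13892 m upgradient of the peak.
√(4πDt) = 4.174 m, giving peak height M/(n_e·A·√(4πDt)) = 3.39/(0.21 × 147 × 4.174) = 0.02631 kg/m³.
(x−vt)²/(4Dt) = (-0.13892)²/(4 × 0.0483 × 28.7) = 0.003480; exp(−0.003480) = 0.9965.
C = 0.02631 × 0.9965 = 0.0262 kg/m³.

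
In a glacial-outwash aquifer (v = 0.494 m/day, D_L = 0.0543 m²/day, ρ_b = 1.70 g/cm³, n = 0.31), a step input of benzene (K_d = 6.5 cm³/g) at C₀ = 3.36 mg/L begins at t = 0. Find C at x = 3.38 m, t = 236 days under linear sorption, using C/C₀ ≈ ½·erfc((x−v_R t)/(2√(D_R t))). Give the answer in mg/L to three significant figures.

Retardation factor R = 1 + ρ_b·K_d/n = 1 + 1.70 × 6.5/0.31 = 36.65.
Sorption retards both mechanisms: v_R = v/R = 0.01348 m/day, D_R = D/R = 0.001482 m²/day.
v_R·t = 0.01348 × 236 = 3.18128 m; 2√(D_R t) = 1.183 m; argument = (3.38 − 3.18128)/1.183 = 0.1680.
C = C₀ × ½·erfc(0.1680) = 3.36 × 0.4061 = 1.36 mg/L.

1.36 mg/L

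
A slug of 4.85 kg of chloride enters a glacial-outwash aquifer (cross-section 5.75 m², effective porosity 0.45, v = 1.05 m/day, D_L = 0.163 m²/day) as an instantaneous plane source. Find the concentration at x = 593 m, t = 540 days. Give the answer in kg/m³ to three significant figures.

For an instantaneous plane source, C(x,t) = M/(n_e·A·√(4πDt)) · exp(−(x−vt)²/(4Dt)), with n_e·A the pore (flow) area.
Plume center vt = 1.05 × 540 = 567 m, so the well at 593 m is 26 m downgradient of the peak.
√(4πDt) = 33.26 m, giving peak height M/(n_e·A·√(4πDt)) = 4.85/(0.45 × 5.75 × 33.26) = 0.05636 kg/m³.
(x−vt)²/(4Dt) = (26)²/(4 × 0.163 × 540) = 1.920; exp(−1.920) = 0.1466.
C = 0.05636 × 0.1466 = 0.00826 kg/m³.

0.00826 kg/m³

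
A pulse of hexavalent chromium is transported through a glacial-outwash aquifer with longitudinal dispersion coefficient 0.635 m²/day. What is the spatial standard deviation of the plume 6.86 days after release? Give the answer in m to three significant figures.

Dispersive spreading gives a Gaussian with σ² = 2Dt; advection only shifts the center.
σ = √(2 × 0.635 × 6.86) = 2.95 m.

2.95 m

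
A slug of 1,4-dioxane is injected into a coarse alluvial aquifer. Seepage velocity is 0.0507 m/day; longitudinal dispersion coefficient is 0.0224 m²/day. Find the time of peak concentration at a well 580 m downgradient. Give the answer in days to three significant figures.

For the 1D instantaneous-source solution, setting ∂C/∂t = 0 at fixed x gives v²t² + 2Dt − x² = 0, so t = (√(D² + v²x²) − D)/v².
√(D² + v²x²) = √(0.0224² + 0.0507² × 580²) = 29.41; v² = 0.00257049.
t = (29.41 − 0.0224)/0.00257049 = 11400 days (vs. the pure-advection estimate x/v = 11400 d).

11400 days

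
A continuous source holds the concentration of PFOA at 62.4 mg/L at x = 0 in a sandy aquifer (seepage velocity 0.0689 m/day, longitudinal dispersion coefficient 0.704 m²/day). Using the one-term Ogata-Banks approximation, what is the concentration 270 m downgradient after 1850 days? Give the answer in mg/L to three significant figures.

For a continuous step input, C/C₀ ≈ ½·erfc((x−vt)/(2√(Dt))).
vt = 0.0689 × 1850 = 127.465 m and 2√(Dt) = 2√(0.704 × 1850) = 72.18 m.
Argument (x−vt)/(2√(Dt)) = (270 − 127.465)/72.18 = 1.975; ½·erfc(1.975) = 0.002611.
C = 62.4 × 0.002611 = 0.163 mg/L.

0.163 mg/L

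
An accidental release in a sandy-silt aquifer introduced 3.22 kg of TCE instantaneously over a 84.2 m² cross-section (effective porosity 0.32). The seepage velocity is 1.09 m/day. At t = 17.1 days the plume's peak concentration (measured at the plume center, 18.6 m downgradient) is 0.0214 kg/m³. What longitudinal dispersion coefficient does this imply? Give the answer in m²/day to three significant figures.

0.145 m²/day

At the plume center C_max = M/(n_e·A·√(4πDt)), so D = M²/(4πt·(n_e·A·C_max)²).
n_e·A·C_max = 0.32 × 84.2 × 0.0214 = 0.5766 kg/m.
D = 3.22²/(4π × 17.1 × 0.5766²) = 0.145 m²/day.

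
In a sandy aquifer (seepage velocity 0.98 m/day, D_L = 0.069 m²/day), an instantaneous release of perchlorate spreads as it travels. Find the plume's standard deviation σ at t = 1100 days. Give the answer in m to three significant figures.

12.3 m

Dispersive spreading gives a Gaussian with σ² = 2Dt; advection only shifts the center.
σ = √(2 × 0.069 × 1100) = 12.3 m.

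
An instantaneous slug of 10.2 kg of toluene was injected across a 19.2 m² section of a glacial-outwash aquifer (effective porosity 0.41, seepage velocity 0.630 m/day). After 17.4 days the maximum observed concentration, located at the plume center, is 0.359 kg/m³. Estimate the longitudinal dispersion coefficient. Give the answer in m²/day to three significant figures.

At the plume center C_max = M/(n_e·A·√(4πDt)), so D = M²/(4πt·(n_e·A·C_max)²).
n_e·A·C_max = 0.41 × 19.2 × 0.359 = 2.826 kg/m.
D = 10.2²/(4π × 17.4 × 2.826²) = 0.0596 m²/day.

0.0596 m²/day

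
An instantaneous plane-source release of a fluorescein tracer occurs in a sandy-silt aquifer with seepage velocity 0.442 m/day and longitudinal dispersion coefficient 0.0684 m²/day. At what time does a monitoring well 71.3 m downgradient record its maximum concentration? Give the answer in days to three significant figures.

For the 1D instantaneous-source solution, setting ∂C/∂t = 0 at fixed x gives v²t² + 2Dt − x² = 0, so t = (√(D² + v²x²) − D)/v².
√(D² + v²x²) = √(0.0684² + 0.442² × 71.3²) = 31.51; v² = 0.195364.
t = (31.51 − 0.0684)/0.195364 = 161 days (vs. the pure-advection estimate x/v = 161 d).

161 days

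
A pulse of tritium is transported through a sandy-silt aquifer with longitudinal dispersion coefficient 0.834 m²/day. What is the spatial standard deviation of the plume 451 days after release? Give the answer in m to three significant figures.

27.4 m

Dispersive spreading gives a Gaussian with σ² = 2Dt; advection only shifts the center.
σ = √(2 × 0.834 × 451) = 27.4 m.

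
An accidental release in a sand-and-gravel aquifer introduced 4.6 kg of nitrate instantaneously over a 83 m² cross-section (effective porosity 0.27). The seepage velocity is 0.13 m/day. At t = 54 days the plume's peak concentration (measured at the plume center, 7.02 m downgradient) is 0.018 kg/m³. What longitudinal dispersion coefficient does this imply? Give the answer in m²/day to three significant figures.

At the plume center C_max = M/(n_e·A·√(4πDt)), so D = M²/(4πt·(n_e·A·C_max)²).
n_e·A·C_max = 0.27 × 83 × 0.018 = 0.4034 kg/m.
D = 4.6²/(4π × 54 × 0.4034²) = 0.192 m²/day.

0.192 m²/day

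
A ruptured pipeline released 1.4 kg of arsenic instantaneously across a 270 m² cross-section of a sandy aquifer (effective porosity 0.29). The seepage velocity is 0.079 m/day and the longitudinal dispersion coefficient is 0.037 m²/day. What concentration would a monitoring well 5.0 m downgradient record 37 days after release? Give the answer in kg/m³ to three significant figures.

0.00196 kg/m³

For an instantaneous plane source, C(x,t) = M/(n_e·A·√(4πDt)) · exp(−(x−vt)²/(4Dt)), with n_e·A the pore (flow) area.
Plume center vt = 0.079 × 37 = 2.923 m, so the well at 5.0 m is 2.077 m downgradient of the peak.
√(4πDt) = 4.148 m, giving peak height M/(n_e·A·√(4πDt)) = 1.4/(0.29 × 270 × 4.148) = 0.004310 kg/m³.
(x−vt)²/(4Dt) = (2.077)²/(4 × 0.037 × 37) = 0.7878; exp(−0.7878) = 0.4548.
C = 0.004310 × 0.4548 = 0.00196 kg/m³.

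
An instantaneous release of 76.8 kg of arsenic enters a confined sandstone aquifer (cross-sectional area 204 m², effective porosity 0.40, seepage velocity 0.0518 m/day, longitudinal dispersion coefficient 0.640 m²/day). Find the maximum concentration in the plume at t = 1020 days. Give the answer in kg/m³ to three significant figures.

The peak of an instantaneous 1D plume sits at x = vt; there the Gaussian factor is 1 and C_max = M/(n_e·A·√(4πDt)), where n_e·A is the pore area the mass is dissolved in.
√(4πDt) = √(4π × 0.640 × 1020) = 90.57 m, so C_max = 76.8/(0.40 × 204 × 90.57) = 0.0104 kg/m³.

0.0104 kg/m³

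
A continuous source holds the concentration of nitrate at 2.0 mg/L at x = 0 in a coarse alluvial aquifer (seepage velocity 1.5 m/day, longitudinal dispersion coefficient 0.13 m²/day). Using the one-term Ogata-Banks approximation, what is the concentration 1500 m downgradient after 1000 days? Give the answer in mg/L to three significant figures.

For a continuous step input, C/C₀ ≈ ½·erfc((x−vt)/(2√(Dt))).
vt = 1.5 × 1000 = 1500 m and 2√(Dt) = 2√(0.13 × 1000) = 22.80 m.
Argument (x−vt)/(2√(Dt)) = (1500 − 1500)/22.80 = 0; ½·erfc(0) = 0.5000.
C = 2.0 × 0.5000 = 1.00 mg/L.

1.00 mg/L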